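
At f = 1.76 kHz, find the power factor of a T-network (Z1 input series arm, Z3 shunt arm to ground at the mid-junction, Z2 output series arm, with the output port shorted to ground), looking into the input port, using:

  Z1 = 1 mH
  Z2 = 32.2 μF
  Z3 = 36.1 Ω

Step 1 — Angular frequency: ω = 2π·f = 2π·1760 = 1.106e+04 rad/s.
Step 2 — Component impedances:
  Z1: Z = jωL = j·1.106e+04·0.001 = 0 + j11.06 Ω
  Z2: Z = 1/(jωC) = -j/(ω·C) = 0 - j2.808 Ω
  Z3: Z = R = 36.1 Ω
Step 3 — With the output port shorted to ground, the output series arm Z2 runs from the junction to ground; the shunt arm Z3 also runs from the junction to ground. They appear in parallel: Z3 || Z2 = 0.2172 - j2.791 Ω.
Step 4 — Series with input arm Z1: Z_in = Z1 + (Z3 || Z2) = 0.2172 + j8.267 Ω = 8.27∠88.5° Ω.
Step 5 — Power factor: PF = cos(φ) = Re(Z)/|Z| = 0.2172/8.27 = 0.02626.
Step 6 — Type: Im(Z) = 8.267 ⇒ lagging (phase φ = 88.5°).

PF = 0.02626 (lagging, φ = 88.5°)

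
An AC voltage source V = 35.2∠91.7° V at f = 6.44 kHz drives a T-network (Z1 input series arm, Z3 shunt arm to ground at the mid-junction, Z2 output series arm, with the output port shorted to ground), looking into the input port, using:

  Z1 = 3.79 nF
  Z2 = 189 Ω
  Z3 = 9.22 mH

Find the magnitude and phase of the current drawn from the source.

Step 1 — Angular frequency: ω = 2π·f = 2π·6440 = 4.046e+04 rad/s.
Step 2 — Component impedances:
  Z1: Z = 1/(jωC) = -j/(ω·C) = 0 - j6521 Ω
  Z2: Z = R = 189 Ω
  Z3: Z = jωL = j·4.046e+04·0.00922 = 0 + j373.1 Ω
Step 3 — With the output port shorted to ground, the output series arm Z2 runs from the junction to ground; the shunt arm Z3 also runs from the junction to ground. They appear in parallel: Z3 || Z2 = 150.4 + j76.19 Ω.
Step 4 — Series with input arm Z1: Z_in = Z1 + (Z3 || Z2) = 150.4 - j6445 Ω = 6446∠-88.7° Ω.
Step 5 — Source phasor: V = 35.2∠91.7° V = -1.044 + j35.18 V.
Step 6 — Ohm's law: I = V / Z_total = (-1.044 + j35.18) / (150.4 - j6445) = -0.00546 - j3.46e-05 A.
Step 7 — Convert to polar: |I| = 0.005461 A, ∠I = -179.6°.

I = 0.005461∠-179.6° A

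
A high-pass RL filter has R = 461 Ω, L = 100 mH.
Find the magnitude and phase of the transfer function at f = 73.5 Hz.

Step 1 — Angular frequency: ω = 2π·73.5 = 461.8 rad/s.
Step 2 — Transfer function: H(jω) = jωL/(R + jωL).
Step 3 — Numerator jωL = j·46.18; denominator R + jωL = 461 + j46.18.
Step 4 — H = 0.009936 + j0.09918.
Step 5 — Magnitude: |H| = 0.09968 (-20.0 dB); phase: φ = 84.3°.

|H| = 0.09968 (-20.0 dB), φ = 84.3°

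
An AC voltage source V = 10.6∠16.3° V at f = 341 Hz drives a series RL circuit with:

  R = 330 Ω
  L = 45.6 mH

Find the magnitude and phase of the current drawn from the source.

Step 1 — Angular frequency: ω = 2π·f = 2π·341 = 2143 rad/s.
Step 2 — Component impedances:
  R: Z = R = 330 Ω
  L: Z = jωL = j·2143·0.0456 = 0 + j97.7 Ω
Step 3 — Series combination: Z_total = R + L = 330 + j97.7 Ω = 344.2∠16.5° Ω.
Step 4 — Source phasor: V = 10.6∠16.3° V = 10.17 + j2.975 V.
Step 5 — Ohm's law: I = V / Z_total = (10.17 + j2.975) / (330 + j97.7) = 0.0308 - j0.0001033 A.
Step 6 — Convert to polar: |I| = 0.0308 A, ∠I = -0.2°.

I = 0.0308∠-0.2° A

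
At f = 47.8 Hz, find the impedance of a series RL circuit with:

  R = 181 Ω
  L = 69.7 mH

Step 1 — Angular frequency: ω = 2π·f = 2π·47.8 = 300.3 rad/s.
Step 2 — Component impedances:
  R: Z = R = 181 Ω
  L: Z = jωL = j·300.3·0.0697 = 0 + j20.93 Ω
Step 3 — Series combination: Z_total = R + L = 181 + j20.93 Ω = 182.2∠6.6° Ω.

Z = 181 + j20.93 Ω = 182.2∠6.6° Ω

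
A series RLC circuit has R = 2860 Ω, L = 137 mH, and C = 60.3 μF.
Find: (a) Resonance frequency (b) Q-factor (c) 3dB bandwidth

Step 1 — Resonance condition Im(Z)=0 gives ω₀ = 1/√(LC).
Step 2 — ω₀ = 1/√(0.137·6.03e-05) = 347.9 rad/s.
Step 3 — f₀ = ω₀/(2π) = 55.37 Hz.
Step 4 — Series Q: Q = ω₀L/R = 347.9·0.137/2860 = 0.01667.
Step 5 — 3dB bandwidth: Δω = ω₀/Q = 2.088e+04 rad/s; BW = Δω/(2π) = 3323 Hz.

(a) f₀ = 55.37 Hz  (b) Q = 0.01667  (c) BW = 3323 Hz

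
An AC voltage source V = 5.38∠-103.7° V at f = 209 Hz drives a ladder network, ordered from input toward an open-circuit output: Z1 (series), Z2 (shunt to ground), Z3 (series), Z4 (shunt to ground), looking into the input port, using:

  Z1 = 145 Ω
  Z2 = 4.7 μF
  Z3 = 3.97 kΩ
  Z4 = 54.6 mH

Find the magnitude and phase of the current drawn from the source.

Step 1 — Angular frequency: ω = 2π·f = 2π·209 = 1313 rad/s.
Step 2 — Component impedances:
  Z1: Z = R = 145 Ω
  Z2: Z = 1/(jωC) = -j/(ω·C) = 0 - j162 Ω
  Z3: Z = R = 3970 Ω
  Z4: Z = jωL = j·1313·0.0546 = 0 + j71.7 Ω
Step 3 — Ladder network (open output): work backward from the far end, alternating series and parallel combinations. Z_in = 151.6 - j161.9 Ω = 221.8∠-46.9° Ω.
Step 4 — Source phasor: V = 5.38∠-103.7° V = -1.274 - j5.227 V.
Step 5 — Ohm's law: I = V / Z_total = (-1.274 - j5.227) / (151.6 - j161.9) = 0.01327 - j0.0203 A.
Step 6 — Convert to polar: |I| = 0.02426 A, ∠I = -56.8°.

I = 0.02426∠-56.8° A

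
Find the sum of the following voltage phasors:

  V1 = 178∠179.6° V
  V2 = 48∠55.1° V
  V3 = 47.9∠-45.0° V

Step 1 — Convert each phasor to rectangular form:
  V1 = 178·(cos(179.6°) + j·sin(179.6°)) = -178 + j1.243 V
  V2 = 48·(cos(55.1°) + j·sin(55.1°)) = 27.46 + j39.37 V
  V3 = 47.9·(cos(-45.0°) + j·sin(-45.0°)) = 33.87 - j33.87 V
Step 2 — Sum components: V_total = -116.7 + j6.74 V.
Step 3 — Convert to polar: |V_total| = 116.9 V, ∠V_total = 176.7°.

V_total = 116.9∠176.7° V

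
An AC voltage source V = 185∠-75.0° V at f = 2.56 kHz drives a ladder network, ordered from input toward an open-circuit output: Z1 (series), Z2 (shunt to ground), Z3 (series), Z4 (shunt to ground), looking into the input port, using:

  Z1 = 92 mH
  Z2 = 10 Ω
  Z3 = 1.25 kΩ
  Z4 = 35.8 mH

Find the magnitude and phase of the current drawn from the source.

Step 1 — Angular frequency: ω = 2π·f = 2π·2560 = 1.608e+04 rad/s.
Step 2 — Component impedances:
  Z1: Z = jωL = j·1.608e+04·0.092 = 0 + j1480 Ω
  Z2: Z = R = 10 Ω
  Z3: Z = R = 1250 Ω
  Z4: Z = jωL = j·1.608e+04·0.0358 = 0 + j575.8 Ω
Step 3 — Ladder network (open output): work backward from the far end, alternating series and parallel combinations. Z_in = 9.934 + j1480 Ω = 1480∠89.6° Ω.
Step 4 — Source phasor: V = 185∠-75.0° V = 47.88 - j178.7 V.
Step 5 — Ohm's law: I = V / Z_total = (47.88 - j178.7) / (9.934 + j1480) = -0.1205 - j0.03316 A.
Step 6 — Convert to polar: |I| = 0.125 A, ∠I = -164.6°.

I = 0.125∠-164.6° A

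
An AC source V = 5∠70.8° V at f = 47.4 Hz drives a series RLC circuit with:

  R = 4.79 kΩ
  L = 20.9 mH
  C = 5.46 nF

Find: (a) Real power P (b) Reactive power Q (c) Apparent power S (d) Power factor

Step 1 — Angular frequency: ω = 2π·f = 2π·47.4 = 297.8 rad/s.
Step 2 — Component impedances:
  R: Z = R = 4790 Ω
  L: Z = jωL = j·297.8·0.0209 = 0 + j6.225 Ω
  C: Z = 1/(jωC) = -j/(ω·C) = 0 - j6.15e+05 Ω
Step 3 — Series combination: Z_total = R + L + C = 4790 - j6.15e+05 Ω = 6.15e+05∠-89.6° Ω.
Step 4 — Source phasor: V = 5∠70.8° V = 1.644 + j4.722 V.
Step 5 — Current: I = V / Z = -7.657e-06 + j2.734e-06 A = 8.13e-06∠160.4° A.
Step 6 — Complex power: S = V·I* = 3.166e-07 - j4.065e-05 VA.
Step 7 — Real power: P = Re(S) = 3.166e-07 W.
Step 8 — Reactive power: Q = Im(S) = -4.065e-05 VAR.
Step 9 — Apparent power: |S| = 4.065e-05 VA.
Step 10 — Power factor: PF = P/|S| = 0.007789 (leading).

(a) P = 3.166e-07 W  (b) Q = -4.065e-05 VAR  (c) S = 4.065e-05 VA  (d) PF = 0.007789 (leading)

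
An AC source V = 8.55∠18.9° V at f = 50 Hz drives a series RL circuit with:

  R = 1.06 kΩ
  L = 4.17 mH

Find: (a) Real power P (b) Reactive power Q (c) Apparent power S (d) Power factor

Step 1 — Angular frequency: ω = 2π·f = 2π·50 = 314.2 rad/s.
Step 2 — Component impedances:
  R: Z = R = 1060 Ω
  L: Z = jωL = j·314.2·0.00417 = 0 + j1.31 Ω
Step 3 — Series combination: Z_total = R + L = 1060 + j1.31 Ω = 1060∠0.1° Ω.
Step 4 — Source phasor: V = 8.55∠18.9° V = 8.089 + j2.769 V.
Step 5 — Current: I = V / Z = 0.007634 + j0.002603 A = 0.008066∠18.8° A.
Step 6 — Complex power: S = V·I* = 0.06896 + j8.523e-05 VA.
Step 7 — Real power: P = Re(S) = 0.06896 W.
Step 8 — Reactive power: Q = Im(S) = 8.523e-05 VAR.
Step 9 — Apparent power: |S| = 0.06896 VA.
Step 10 — Power factor: PF = P/|S| = 1 (lagging).

(a) P = 0.06896 W  (b) Q = 8.523e-05 VAR  (c) S = 0.06896 VA  (d) PF = 1 (lagging)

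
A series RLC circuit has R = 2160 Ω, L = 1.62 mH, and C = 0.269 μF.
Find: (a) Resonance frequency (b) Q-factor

Step 1 — Resonance condition Im(Z)=0 gives ω₀ = 1/√(LC).
Step 2 — ω₀ = 1/√(0.00162·2.69e-07) = 4.79e+04 rad/s.
Step 3 — f₀ = ω₀/(2π) = 7624 Hz.
Step 4 — Series Q: Q = ω₀L/R = 4.79e+04·0.00162/2160 = 0.03593.

(a) f₀ = 7624 Hz  (b) Q = 0.03593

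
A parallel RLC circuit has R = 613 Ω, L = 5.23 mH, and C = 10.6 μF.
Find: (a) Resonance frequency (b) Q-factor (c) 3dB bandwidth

Step 1 — Resonance: ω₀ = 1/√(LC) = 1/√(0.00523·1.06e-05) = 4247 rad/s.
Step 2 — f₀ = ω₀/(2π) = 676 Hz.
Step 3 — Parallel Q: Q = R/(ω₀L) = 613/(4247·0.00523) = 27.6.
Step 4 — Bandwidth: Δω = ω₀/Q = 153.9 rad/s; BW = Δω/(2π) = 24.49 Hz.

(a) f₀ = 676 Hz  (b) Q = 27.6  (c) BW = 24.49 Hz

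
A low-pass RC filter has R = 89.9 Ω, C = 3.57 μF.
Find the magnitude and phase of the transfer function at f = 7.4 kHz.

Step 1 — Angular frequency: ω = 2π·7400 = 4.65e+04 rad/s.
Step 2 — Transfer function: H(jω) = 1/(1 + jωRC).
Step 3 — Denominator: 1 + jωRC = 1 + j·4.65e+04·89.9·3.57e-06 = 1 + j14.92.
Step 4 — H = 0.004471 - j0.06671.
Step 5 — Magnitude: |H| = 0.06686 (-23.5 dB); phase: φ = -86.2°.

|H| = 0.06686 (-23.5 dB), φ = -86.2°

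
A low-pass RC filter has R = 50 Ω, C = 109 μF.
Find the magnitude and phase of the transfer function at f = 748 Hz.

Step 1 — Angular frequency: ω = 2π·748 = 4700 rad/s.
Step 2 — Transfer function: H(jω) = 1/(1 + jωRC).
Step 3 — Denominator: 1 + jωRC = 1 + j·4700·50·0.000109 = 1 + j25.61.
Step 4 — H = 0.001522 - j0.03898.
Step 5 — Magnitude: |H| = 0.03901 (-28.2 dB); phase: φ = -87.8°.

|H| = 0.03901 (-28.2 dB), φ = -87.8°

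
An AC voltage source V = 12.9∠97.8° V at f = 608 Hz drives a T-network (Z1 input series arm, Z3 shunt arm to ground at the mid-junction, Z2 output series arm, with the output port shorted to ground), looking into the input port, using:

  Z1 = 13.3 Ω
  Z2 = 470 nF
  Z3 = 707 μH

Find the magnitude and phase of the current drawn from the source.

Step 1 — Angular frequency: ω = 2π·f = 2π·608 = 3820 rad/s.
Step 2 — Component impedances:
  Z1: Z = R = 13.3 Ω
  Z2: Z = 1/(jωC) = -j/(ω·C) = 0 - j557 Ω
  Z3: Z = jωL = j·3820·0.000707 = 0 + j2.701 Ω
Step 3 — With the output port shorted to ground, the output series arm Z2 runs from the junction to ground; the shunt arm Z3 also runs from the junction to ground. They appear in parallel: Z3 || Z2 = 0 + j2.714 Ω.
Step 4 — Series with input arm Z1: Z_in = Z1 + (Z3 || Z2) = 13.3 + j2.714 Ω = 13.57∠11.5° Ω.
Step 5 — Source phasor: V = 12.9∠97.8° V = -1.751 + j12.78 V.
Step 6 — Ohm's law: I = V / Z_total = (-1.751 + j12.78) / (13.3 + j2.714) = 0.06188 + j0.9483 A.
Step 7 — Convert to polar: |I| = 0.9503 A, ∠I = 86.3°.

I = 0.9503∠86.3° A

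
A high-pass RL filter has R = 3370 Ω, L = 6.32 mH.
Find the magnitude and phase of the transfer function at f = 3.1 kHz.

Step 1 — Angular frequency: ω = 2π·3100 = 1.948e+04 rad/s.
Step 2 — Transfer function: H(jω) = jωL/(R + jωL).
Step 3 — Numerator jωL = j·123.1; denominator R + jωL = 3370 + j123.1.
Step 4 — H = 0.001333 + j0.03648.
Step 5 — Magnitude: |H| = 0.0365 (-28.8 dB); phase: φ = 87.9°.

|H| = 0.0365 (-28.8 dB), φ = 87.9°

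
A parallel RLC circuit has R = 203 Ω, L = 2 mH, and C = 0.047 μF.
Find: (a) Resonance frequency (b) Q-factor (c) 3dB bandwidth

Step 1 — Resonance: ω₀ = 1/√(LC) = 1/√(0.002·4.7e-08) = 1.031e+05 rad/s.
Step 2 — f₀ = ω₀/(2π) = 1.642e+04 Hz.
Step 3 — Parallel Q: Q = R/(ω₀L) = 203/(1.031e+05·0.002) = 0.9841.
Step 4 — Bandwidth: Δω = ω₀/Q = 1.048e+05 rad/s; BW = Δω/(2π) = 1.668e+04 Hz.

(a) f₀ = 1.642e+04 Hz  (b) Q = 0.9841  (c) BW = 1.668e+04 Hz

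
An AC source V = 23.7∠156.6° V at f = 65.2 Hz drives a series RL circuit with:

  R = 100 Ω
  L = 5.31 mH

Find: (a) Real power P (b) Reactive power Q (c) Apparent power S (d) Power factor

Step 1 — Angular frequency: ω = 2π·f = 2π·65.2 = 409.7 rad/s.
Step 2 — Component impedances:
  R: Z = R = 100 Ω
  L: Z = jωL = j·409.7·0.00531 = 0 + j2.175 Ω
Step 3 — Series combination: Z_total = R + L = 100 + j2.175 Ω = 100∠1.2° Ω.
Step 4 — Source phasor: V = 23.7∠156.6° V = -21.75 + j9.412 V.
Step 5 — Current: I = V / Z = -0.2154 + j0.09881 A = 0.2369∠155.4° A.
Step 6 — Complex power: S = V·I* = 5.614 + j0.1221 VA.
Step 7 — Real power: P = Re(S) = 5.614 W.
Step 8 — Reactive power: Q = Im(S) = 0.1221 VAR.
Step 9 — Apparent power: |S| = 5.616 VA.
Step 10 — Power factor: PF = P/|S| = 0.9998 (lagging).

(a) P = 5.614 W  (b) Q = 0.1221 VAR  (c) S = 5.616 VA  (d) PF = 0.9998 (lagging)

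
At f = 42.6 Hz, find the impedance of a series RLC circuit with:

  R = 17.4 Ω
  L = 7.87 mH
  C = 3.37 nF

Step 1 — Angular frequency: ω = 2π·f = 2π·42.6 = 267.7 rad/s.
Step 2 — Component impedances:
  R: Z = R = 17.4 Ω
  L: Z = jωL = j·267.7·0.00787 = 0 + j2.107 Ω
  C: Z = 1/(jωC) = -j/(ω·C) = 0 - j1.109e+06 Ω
Step 3 — Series combination: Z_total = R + L + C = 17.4 - j1.109e+06 Ω = 1.109e+06∠-90.0° Ω.

Z = 17.4 - j1.109e+06 Ω = 1.109e+06∠-90.0° Ω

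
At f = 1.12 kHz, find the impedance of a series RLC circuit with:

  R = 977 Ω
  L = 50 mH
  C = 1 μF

Step 1 — Angular frequency: ω = 2π·f = 2π·1120 = 7037 rad/s.
Step 2 — Component impedances:
  R: Z = R = 977 Ω
  L: Z = jωL = j·7037·0.05 = 0 + j351.9 Ω
  C: Z = 1/(jωC) = -j/(ω·C) = 0 - j142.1 Ω
Step 3 — Series combination: Z_total = R + L + C = 977 + j209.8 Ω = 999.3∠12.1° Ω.

Z = 977 + j209.8 Ω = 999.3∠12.1° Ω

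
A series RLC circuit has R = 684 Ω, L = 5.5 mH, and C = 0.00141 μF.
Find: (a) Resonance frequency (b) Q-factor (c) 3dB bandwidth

Step 1 — Resonance: ω₀ = 1/√(LC) = 1/√(0.0055·1.41e-09) = 3.591e+05 rad/s.
Step 2 — f₀ = ω₀/(2π) = 5.715e+04 Hz.
Step 3 — Series Q: Q = ω₀L/R = 3.591e+05·0.0055/684 = 2.887.
Step 4 — Bandwidth: Δω = ω₀/Q = 1.244e+05 rad/s; BW = Δω/(2π) = 1.979e+04 Hz.

(a) f₀ = 5.715e+04 Hz  (b) Q = 2.887  (c) BW = 1.979e+04 Hz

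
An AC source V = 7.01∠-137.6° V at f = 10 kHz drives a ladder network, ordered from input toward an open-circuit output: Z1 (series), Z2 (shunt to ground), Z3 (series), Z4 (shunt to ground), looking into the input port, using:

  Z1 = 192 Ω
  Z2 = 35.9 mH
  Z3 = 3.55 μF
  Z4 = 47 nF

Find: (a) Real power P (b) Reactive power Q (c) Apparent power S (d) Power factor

Step 1 — Angular frequency: ω = 2π·f = 2π·1e+04 = 6.283e+04 rad/s.
Step 2 — Component impedances:
  Z1: Z = R = 192 Ω
  Z2: Z = jωL = j·6.283e+04·0.0359 = 0 + j2256 Ω
  Z3: Z = 1/(jωC) = -j/(ω·C) = 0 - j4.483 Ω
  Z4: Z = 1/(jωC) = -j/(ω·C) = 0 - j338.6 Ω
Step 3 — Ladder network (open output): work backward from the far end, alternating series and parallel combinations. Z_in = 192 - j404.7 Ω = 447.9∠-64.6° Ω.
Step 4 — Source phasor: V = 7.01∠-137.6° V = -5.177 - j4.727 V.
Step 5 — Current: I = V / Z = 0.00458 - j0.01497 A = 0.01565∠-73.0° A.
Step 6 — Complex power: S = V·I* = 0.04703 - j0.09912 VA.
Step 7 — Real power: P = Re(S) = 0.04703 W.
Step 8 — Reactive power: Q = Im(S) = -0.09912 VAR.
Step 9 — Apparent power: |S| = 0.1097 VA.
Step 10 — Power factor: PF = P/|S| = 0.4287 (leading).

(a) P = 0.04703 W  (b) Q = -0.09912 VAR  (c) S = 0.1097 VA  (d) PF = 0.4287 (leading)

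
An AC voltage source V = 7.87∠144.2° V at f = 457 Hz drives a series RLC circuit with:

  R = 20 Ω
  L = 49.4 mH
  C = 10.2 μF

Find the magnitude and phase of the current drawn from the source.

Step 1 — Angular frequency: ω = 2π·f = 2π·457 = 2871 rad/s.
Step 2 — Component impedances:
  R: Z = R = 20 Ω
  L: Z = jωL = j·2871·0.0494 = 0 + j141.8 Ω
  C: Z = 1/(jωC) = -j/(ω·C) = 0 - j34.14 Ω
Step 3 — Series combination: Z_total = R + L + C = 20 + j107.7 Ω = 109.5∠79.5° Ω.
Step 4 — Source phasor: V = 7.87∠144.2° V = -6.383 + j4.604 V.
Step 5 — Ohm's law: I = V / Z_total = (-6.383 + j4.604) / (20 + j107.7) = 0.03068 + j0.06496 A.
Step 6 — Convert to polar: |I| = 0.07184 A, ∠I = 64.7°.

I = 0.07184∠64.7° A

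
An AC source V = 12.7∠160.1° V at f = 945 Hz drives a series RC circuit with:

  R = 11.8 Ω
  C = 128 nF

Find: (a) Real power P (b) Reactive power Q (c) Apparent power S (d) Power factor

Step 1 — Angular frequency: ω = 2π·f = 2π·945 = 5938 rad/s.
Step 2 — Component impedances:
  R: Z = R = 11.8 Ω
  C: Z = 1/(jωC) = -j/(ω·C) = 0 - j1316 Ω
Step 3 — Series combination: Z_total = R + C = 11.8 - j1316 Ω = 1316∠-89.5° Ω.
Step 4 — Source phasor: V = 12.7∠160.1° V = -11.94 + j4.323 V.
Step 5 — Current: I = V / Z = -0.003367 - j0.009046 A = 0.009652∠-110.4° A.
Step 6 — Complex power: S = V·I* = 0.001099 - j0.1226 VA.
Step 7 — Real power: P = Re(S) = 0.001099 W.
Step 8 — Reactive power: Q = Im(S) = -0.1226 VAR.
Step 9 — Apparent power: |S| = 0.1226 VA.
Step 10 — Power factor: PF = P/|S| = 0.008968 (leading).

(a) P = 0.001099 W  (b) Q = -0.1226 VAR  (c) S = 0.1226 VA  (d) PF = 0.008968 (leading)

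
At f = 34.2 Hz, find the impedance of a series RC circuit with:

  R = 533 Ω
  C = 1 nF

Step 1 — Angular frequency: ω = 2π·f = 2π·34.2 = 214.9 rad/s.
Step 2 — Component impedances:
  R: Z = R = 533 Ω
  C: Z = 1/(jωC) = -j/(ω·C) = 0 - j4.654e+06 Ω
Step 3 — Series combination: Z_total = R + C = 533 - j4.654e+06 Ω = 4.654e+06∠-90.0° Ω.

Z = 533 - j4.654e+06 Ω = 4.654e+06∠-90.0° Ω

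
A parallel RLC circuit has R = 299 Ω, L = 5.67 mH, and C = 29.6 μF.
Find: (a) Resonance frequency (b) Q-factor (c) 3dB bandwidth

Step 1 — Resonance: ω₀ = 1/√(LC) = 1/√(0.00567·2.96e-05) = 2441 rad/s.
Step 2 — f₀ = ω₀/(2π) = 388.5 Hz.
Step 3 — Parallel Q: Q = R/(ω₀L) = 299/(2441·0.00567) = 21.6.
Step 4 — Bandwidth: Δω = ω₀/Q = 113 rad/s; BW = Δω/(2π) = 17.98 Hz.

(a) f₀ = 388.5 Hz  (b) Q = 21.6  (c) BW = 17.98 Hz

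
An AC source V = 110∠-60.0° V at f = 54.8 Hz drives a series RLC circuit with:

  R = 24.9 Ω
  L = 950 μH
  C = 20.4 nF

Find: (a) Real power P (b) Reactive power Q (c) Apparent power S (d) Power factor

Step 1 — Angular frequency: ω = 2π·f = 2π·54.8 = 344.3 rad/s.
Step 2 — Component impedances:
  R: Z = R = 24.9 Ω
  L: Z = jωL = j·344.3·0.00095 = 0 + j0.3271 Ω
  C: Z = 1/(jωC) = -j/(ω·C) = 0 - j1.424e+05 Ω
Step 3 — Series combination: Z_total = R + L + C = 24.9 - j1.424e+05 Ω = 1.424e+05∠-90.0° Ω.
Step 4 — Source phasor: V = 110∠-60.0° V = 55 - j95.26 V.
Step 5 — Current: I = V / Z = 0.0006692 + j0.0003862 A = 0.0007727∠30.0° A.
Step 6 — Complex power: S = V·I* = 1.487e-05 - j0.08499 VA.
Step 7 — Real power: P = Re(S) = 1.487e-05 W.
Step 8 — Reactive power: Q = Im(S) = -0.08499 VAR.
Step 9 — Apparent power: |S| = 0.08499 VA.
Step 10 — Power factor: PF = P/|S| = 0.0001749 (leading).

(a) P = 1.487e-05 W  (b) Q = -0.08499 VAR  (c) S = 0.08499 VA  (d) PF = 0.0001749 (leading)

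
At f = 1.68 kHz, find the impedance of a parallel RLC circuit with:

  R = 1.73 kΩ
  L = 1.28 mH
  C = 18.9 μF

Step 1 — Angular frequency: ω = 2π·f = 2π·1680 = 1.056e+04 rad/s.
Step 2 — Component impedances:
  R: Z = R = 1730 Ω
  L: Z = jωL = j·1.056e+04·0.00128 = 0 + j13.51 Ω
  C: Z = 1/(jωC) = -j/(ω·C) = 0 - j5.012 Ω
Step 3 — Parallel combination: 1/Z_total = 1/R + 1/L + 1/C; Z_total = 0.0367 - j7.968 Ω = 7.969∠-89.7° Ω.

Z = 0.0367 - j7.968 Ω = 7.969∠-89.7° Ω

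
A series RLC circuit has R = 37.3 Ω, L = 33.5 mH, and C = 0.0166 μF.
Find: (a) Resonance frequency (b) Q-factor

Step 1 — Resonance condition Im(Z)=0 gives ω₀ = 1/√(LC).
Step 2 — ω₀ = 1/√(0.0335·1.66e-08) = 4.241e+04 rad/s.
Step 3 — f₀ = ω₀/(2π) = 6749 Hz.
Step 4 — Series Q: Q = ω₀L/R = 4.241e+04·0.0335/37.3 = 38.09.

(a) f₀ = 6749 Hz  (b) Q = 38.09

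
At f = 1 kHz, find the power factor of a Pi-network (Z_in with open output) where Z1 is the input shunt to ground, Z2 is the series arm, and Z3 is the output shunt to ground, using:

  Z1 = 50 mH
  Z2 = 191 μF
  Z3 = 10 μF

Step 1 — Angular frequency: ω = 2π·f = 2π·1000 = 6283 rad/s.
Step 2 — Component impedances:
  Z1: Z = jωL = j·6283·0.05 = 0 + j314.2 Ω
  Z2: Z = 1/(jωC) = -j/(ω·C) = 0 - j0.8333 Ω
  Z3: Z = 1/(jωC) = -j/(ω·C) = 0 - j15.92 Ω
Step 3 — With open output, the series arm Z2 and the output shunt Z3 appear in series to ground: Z2 + Z3 = 0 - j16.75 Ω.
Step 4 — Parallel with input shunt Z1: Z_in = Z1 || (Z2 + Z3) = 0 - j17.69 Ω = 17.69∠-90.0° Ω.
Step 5 — Power factor: PF = cos(φ) = Re(Z)/|Z| = 0/17.69 = 0.
Step 6 — Type: Im(Z) = -17.69 ⇒ leading (phase φ = -90.0°).

PF = 0 (leading, φ = -90.0°)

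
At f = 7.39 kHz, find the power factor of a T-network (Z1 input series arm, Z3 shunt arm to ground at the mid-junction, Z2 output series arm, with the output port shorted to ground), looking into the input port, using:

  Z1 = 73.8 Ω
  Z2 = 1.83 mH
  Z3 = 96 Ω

Step 1 — Angular frequency: ω = 2π·f = 2π·7390 = 4.643e+04 rad/s.
Step 2 — Component impedances:
  Z1: Z = R = 73.8 Ω
  Z2: Z = jωL = j·4.643e+04·0.00183 = 0 + j84.97 Ω
  Z3: Z = R = 96 Ω
Step 3 — With the output port shorted to ground, the output series arm Z2 runs from the junction to ground; the shunt arm Z3 also runs from the junction to ground. They appear in parallel: Z3 || Z2 = 42.17 + j47.64 Ω.
Step 4 — Series with input arm Z1: Z_in = Z1 + (Z3 || Z2) = 116 + j47.64 Ω = 125.4∠22.3° Ω.
Step 5 — Power factor: PF = cos(φ) = Re(Z)/|Z| = 116/125.4 = 0.925.
Step 6 — Type: Im(Z) = 47.64 ⇒ lagging (phase φ = 22.3°).

PF = 0.925 (lagging, φ = 22.3°)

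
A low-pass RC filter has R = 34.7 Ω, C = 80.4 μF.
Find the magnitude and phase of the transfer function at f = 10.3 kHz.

Step 1 — Angular frequency: ω = 2π·1.03e+04 = 6.472e+04 rad/s.
Step 2 — Transfer function: H(jω) = 1/(1 + jωRC).
Step 3 — Denominator: 1 + jωRC = 1 + j·6.472e+04·34.7·8.04e-05 = 1 + j180.6.
Step 4 — H = 3.067e-05 - j0.005538.
Step 5 — Magnitude: |H| = 0.005538 (-45.1 dB); phase: φ = -89.7°.

|H| = 0.005538 (-45.1 dB), φ = -89.7°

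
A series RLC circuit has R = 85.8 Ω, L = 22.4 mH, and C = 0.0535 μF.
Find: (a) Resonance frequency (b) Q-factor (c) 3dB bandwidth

Step 1 — Resonance: ω₀ = 1/√(LC) = 1/√(0.0224·5.35e-08) = 2.889e+04 rad/s.
Step 2 — f₀ = ω₀/(2π) = 4597 Hz.
Step 3 — Series Q: Q = ω₀L/R = 2.889e+04·0.0224/85.8 = 7.542.
Step 4 — Bandwidth: Δω = ω₀/Q = 3830 rad/s; BW = Δω/(2π) = 609.6 Hz.

(a) f₀ = 4597 Hz  (b) Q = 7.542  (c) BW = 609.6 Hz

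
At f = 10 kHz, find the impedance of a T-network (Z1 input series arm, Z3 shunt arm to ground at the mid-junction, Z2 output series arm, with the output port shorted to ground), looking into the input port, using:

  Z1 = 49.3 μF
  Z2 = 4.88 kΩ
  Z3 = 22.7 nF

Step 1 — Angular frequency: ω = 2π·f = 2π·1e+04 = 6.283e+04 rad/s.
Step 2 — Component impedances:
  Z1: Z = 1/(jωC) = -j/(ω·C) = 0 - j0.3228 Ω
  Z2: Z = R = 4880 Ω
  Z3: Z = 1/(jωC) = -j/(ω·C) = 0 - j701.1 Ω
Step 3 — With the output port shorted to ground, the output series arm Z2 runs from the junction to ground; the shunt arm Z3 also runs from the junction to ground. They appear in parallel: Z3 || Z2 = 98.7 - j686.9 Ω.
Step 4 — Series with input arm Z1: Z_in = Z1 + (Z3 || Z2) = 98.7 - j687.3 Ω = 694.3∠-81.8° Ω.

Z = 98.7 - j687.3 Ω = 694.3∠-81.8° Ω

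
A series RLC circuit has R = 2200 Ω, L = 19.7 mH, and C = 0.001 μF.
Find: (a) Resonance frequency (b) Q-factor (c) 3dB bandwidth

Step 1 — Resonance condition Im(Z)=0 gives ω₀ = 1/√(LC).
Step 2 — ω₀ = 1/√(0.0197·1e-09) = 2.253e+05 rad/s.
Step 3 — f₀ = ω₀/(2π) = 3.586e+04 Hz.
Step 4 — Series Q: Q = ω₀L/R = 2.253e+05·0.0197/2200 = 2.017.
Step 5 — 3dB bandwidth: Δω = ω₀/Q = 1.117e+05 rad/s; BW = Δω/(2π) = 1.777e+04 Hz.

(a) f₀ = 3.586e+04 Hz  (b) Q = 2.017  (c) BW = 1.777e+04 Hz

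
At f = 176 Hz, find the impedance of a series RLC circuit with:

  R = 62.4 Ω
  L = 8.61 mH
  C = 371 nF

Step 1 — Angular frequency: ω = 2π·f = 2π·176 = 1106 rad/s.
Step 2 — Component impedances:
  R: Z = R = 62.4 Ω
  L: Z = jωL = j·1106·0.00861 = 0 + j9.521 Ω
  C: Z = 1/(jωC) = -j/(ω·C) = 0 - j2437 Ω
Step 3 — Series combination: Z_total = R + L + C = 62.4 - j2428 Ω = 2429∠-88.5° Ω.

Z = 62.4 - j2428 Ω = 2429∠-88.5° Ω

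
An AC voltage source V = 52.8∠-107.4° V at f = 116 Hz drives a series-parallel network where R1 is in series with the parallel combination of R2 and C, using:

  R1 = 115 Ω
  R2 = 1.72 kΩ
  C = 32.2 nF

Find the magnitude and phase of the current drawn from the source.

Step 1 — Angular frequency: ω = 2π·f = 2π·116 = 728.8 rad/s.
Step 2 — Component impedances:
  R1: Z = R = 115 Ω
  R2: Z = R = 1720 Ω
  C: Z = 1/(jωC) = -j/(ω·C) = 0 - j4.261e+04 Ω
Step 3 — Parallel branch: R2 || C = 1/(1/R2 + 1/C) = 1717 - j69.32 Ω.
Step 4 — Series with R1: Z_total = R1 + (R2 || C) = 1832 - j69.32 Ω = 1834∠-2.2° Ω.
Step 5 — Source phasor: V = 52.8∠-107.4° V = -15.79 - j50.38 V.
Step 6 — Ohm's law: I = V / Z_total = (-15.79 - j50.38) / (1832 - j69.32) = -0.007566 - j0.02779 A.
Step 7 — Convert to polar: |I| = 0.0288 A, ∠I = -105.2°.

I = 0.0288∠-105.2° A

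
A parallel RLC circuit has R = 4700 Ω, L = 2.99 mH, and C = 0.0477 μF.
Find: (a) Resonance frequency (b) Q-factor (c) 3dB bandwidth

Step 1 — Resonance: ω₀ = 1/√(LC) = 1/√(0.00299·4.77e-08) = 8.373e+04 rad/s.
Step 2 — f₀ = ω₀/(2π) = 1.333e+04 Hz.
Step 3 — Parallel Q: Q = R/(ω₀L) = 4700/(8.373e+04·0.00299) = 18.77.
Step 4 — Bandwidth: Δω = ω₀/Q = 4461 rad/s; BW = Δω/(2π) = 709.9 Hz.

(a) f₀ = 1.333e+04 Hz  (b) Q = 18.77  (c) BW = 709.9 Hz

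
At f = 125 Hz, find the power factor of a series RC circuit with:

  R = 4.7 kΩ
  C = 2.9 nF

Step 1 — Angular frequency: ω = 2π·f = 2π·125 = 785.4 rad/s.
Step 2 — Component impedances:
  R: Z = R = 4700 Ω
  C: Z = 1/(jωC) = -j/(ω·C) = 0 - j4.39e+05 Ω
Step 3 — Series combination: Z_total = R + C = 4700 - j4.39e+05 Ω = 4.391e+05∠-89.4° Ω.
Step 4 — Power factor: PF = cos(φ) = Re(Z)/|Z| = 4700/4.391e+05 = 0.0107.
Step 5 — Type: Im(Z) = -4.39e+05 ⇒ leading (phase φ = -89.4°).

PF = 0.0107 (leading, φ = -89.4°)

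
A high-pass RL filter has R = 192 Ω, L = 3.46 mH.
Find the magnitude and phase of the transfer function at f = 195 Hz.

Step 1 — Angular frequency: ω = 2π·195 = 1225 rad/s.
Step 2 — Transfer function: H(jω) = jωL/(R + jωL).
Step 3 — Numerator jωL = j·4.239; denominator R + jωL = 192 + j4.239.
Step 4 — H = 0.0004873 + j0.02207.
Step 5 — Magnitude: |H| = 0.02207 (-33.1 dB); phase: φ = 88.7°.

|H| = 0.02207 (-33.1 dB), φ = 88.7°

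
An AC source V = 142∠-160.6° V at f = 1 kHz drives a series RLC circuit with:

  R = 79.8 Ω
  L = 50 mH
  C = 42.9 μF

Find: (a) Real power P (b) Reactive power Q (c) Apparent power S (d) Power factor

Step 1 — Angular frequency: ω = 2π·f = 2π·1000 = 6283 rad/s.
Step 2 — Component impedances:
  R: Z = R = 79.8 Ω
  L: Z = jωL = j·6283·0.05 = 0 + j314.2 Ω
  C: Z = 1/(jωC) = -j/(ω·C) = 0 - j3.71 Ω
Step 3 — Series combination: Z_total = R + L + C = 79.8 + j310.4 Ω = 320.5∠75.6° Ω.
Step 4 — Source phasor: V = 142∠-160.6° V = -133.9 - j47.17 V.
Step 5 — Current: I = V / Z = -0.2465 + j0.3681 A = 0.443∠123.8° A.
Step 6 — Complex power: S = V·I* = 15.66 + j60.93 VA.
Step 7 — Real power: P = Re(S) = 15.66 W.
Step 8 — Reactive power: Q = Im(S) = 60.93 VAR.
Step 9 — Apparent power: |S| = 62.91 VA.
Step 10 — Power factor: PF = P/|S| = 0.249 (lagging).

(a) P = 15.66 W  (b) Q = 60.93 VAR  (c) S = 62.91 VA  (d) PF = 0.249 (lagging)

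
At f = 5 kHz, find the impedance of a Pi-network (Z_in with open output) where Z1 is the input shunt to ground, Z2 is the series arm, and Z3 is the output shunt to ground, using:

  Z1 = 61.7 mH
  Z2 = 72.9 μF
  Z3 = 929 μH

Step 1 — Angular frequency: ω = 2π·f = 2π·5000 = 3.142e+04 rad/s.
Step 2 — Component impedances:
  Z1: Z = jωL = j·3.142e+04·0.0617 = 0 + j1938 Ω
  Z2: Z = 1/(jωC) = -j/(ω·C) = 0 - j0.4366 Ω
  Z3: Z = jωL = j·3.142e+04·0.000929 = 0 + j29.19 Ω
Step 3 — With open output, the series arm Z2 and the output shunt Z3 appear in series to ground: Z2 + Z3 = 0 + j28.75 Ω.
Step 4 — Parallel with input shunt Z1: Z_in = Z1 || (Z2 + Z3) = 0 + j28.33 Ω = 28.33∠90.0° Ω.

Z = 0 + j28.33 Ω = 28.33∠90.0° Ω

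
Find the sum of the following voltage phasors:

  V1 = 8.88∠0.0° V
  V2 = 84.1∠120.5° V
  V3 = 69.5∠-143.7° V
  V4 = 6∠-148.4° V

Step 1 — Convert each phasor to rectangular form:
  V1 = 8.88·(cos(0.0°) + j·sin(0.0°)) = 8.88 V
  V2 = 84.1·(cos(120.5°) + j·sin(120.5°)) = -42.68 + j72.46 V
  V3 = 69.5·(cos(-143.7°) + j·sin(-143.7°)) = -56.01 - j41.14 V
  V4 = 6·(cos(-148.4°) + j·sin(-148.4°)) = -5.11 - j3.144 V
Step 2 — Sum components: V_total = -94.93 + j28.17 V.
Step 3 — Convert to polar: |V_total| = 99.02 V, ∠V_total = 163.5°.

V_total = 99.02∠163.5° V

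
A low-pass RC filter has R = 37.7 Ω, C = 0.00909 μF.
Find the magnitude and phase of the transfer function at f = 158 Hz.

Step 1 — Angular frequency: ω = 2π·158 = 992.7 rad/s.
Step 2 — Transfer function: H(jω) = 1/(1 + jωRC).
Step 3 — Denominator: 1 + jωRC = 1 + j·992.7·37.7·9.09e-09 = 1 + j0.0003402.
Step 4 — H = 1 - j0.0003402.
Step 5 — Magnitude: |H| = 1 (-0.0 dB); phase: φ = -0.0°.

|H| = 1 (-0.0 dB), φ = -0.0°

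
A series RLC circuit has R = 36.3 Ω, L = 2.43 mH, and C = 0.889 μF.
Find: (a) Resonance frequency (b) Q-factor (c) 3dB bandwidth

Step 1 — Resonance: ω₀ = 1/√(LC) = 1/√(0.00243·8.89e-07) = 2.152e+04 rad/s.
Step 2 — f₀ = ω₀/(2π) = 3424 Hz.
Step 3 — Series Q: Q = ω₀L/R = 2.152e+04·0.00243/36.3 = 1.44.
Step 4 — Bandwidth: Δω = ω₀/Q = 1.494e+04 rad/s; BW = Δω/(2π) = 2377 Hz.

(a) f₀ = 3424 Hz  (b) Q = 1.44  (c) BW = 2377 Hz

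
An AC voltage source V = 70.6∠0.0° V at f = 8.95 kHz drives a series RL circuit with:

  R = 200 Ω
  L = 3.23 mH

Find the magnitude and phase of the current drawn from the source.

Step 1 — Angular frequency: ω = 2π·f = 2π·8950 = 5.623e+04 rad/s.
Step 2 — Component impedances:
  R: Z = R = 200 Ω
  L: Z = jωL = j·5.623e+04·0.00323 = 0 + j181.6 Ω
Step 3 — Series combination: Z_total = R + L = 200 + j181.6 Ω = 270.2∠42.2° Ω.
Step 4 — Source phasor: V = 70.6∠0.0° V = 70.6 V.
Step 5 — Ohm's law: I = V / Z_total = (70.6) / (200 + j181.6) = 0.1934 - j0.1757 A.
Step 6 — Convert to polar: |I| = 0.2613 A, ∠I = -42.2°.

I = 0.2613∠-42.2° A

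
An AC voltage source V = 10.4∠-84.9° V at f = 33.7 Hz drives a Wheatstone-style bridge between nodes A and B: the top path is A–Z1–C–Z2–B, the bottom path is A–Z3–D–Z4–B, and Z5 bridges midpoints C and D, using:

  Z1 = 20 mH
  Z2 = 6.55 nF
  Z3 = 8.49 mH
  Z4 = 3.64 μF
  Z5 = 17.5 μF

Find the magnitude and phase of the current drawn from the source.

Step 1 — Angular frequency: ω = 2π·f = 2π·33.7 = 211.7 rad/s.
Step 2 — Component impedances:
  Z1: Z = jωL = j·211.7·0.02 = 0 + j4.235 Ω
  Z2: Z = 1/(jωC) = -j/(ω·C) = 0 - j7.21e+05 Ω
  Z3: Z = jωL = j·211.7·0.00849 = 0 + j1.798 Ω
  Z4: Z = 1/(jωC) = -j/(ω·C) = 0 - j1297 Ω
  Z5: Z = 1/(jωC) = -j/(ω·C) = 0 - j269.9 Ω
Step 3 — Bridge requires nodal analysis (the Z5 bridge couples midpoints C and D, so the two paths cannot be reduced to a simple series/parallel combination). Setting node B to ground and injecting 1 A at node A, the 3-node admittance system at A, C, D solves to V_A = Z_AB = 0 - j1293 Ω = 1293∠-90.0° Ω.
Step 4 — Source phasor: V = 10.4∠-84.9° V = 0.9245 - j10.36 V.
Step 5 — Ohm's law: I = V / Z_total = (0.9245 - j10.36) / (0 - j1293) = 0.00801 + j0.0007148 A.
Step 6 — Convert to polar: |I| = 0.008041 A, ∠I = 5.1°.

I = 0.008041∠5.1° A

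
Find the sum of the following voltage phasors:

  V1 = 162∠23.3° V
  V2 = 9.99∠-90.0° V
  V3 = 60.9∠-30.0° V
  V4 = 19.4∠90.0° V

Step 1 — Convert each phasor to rectangular form:
  V1 = 162·(cos(23.3°) + j·sin(23.3°)) = 148.8 + j64.08 V
  V2 = 9.99·(cos(-90.0°) + j·sin(-90.0°)) = 0 - j9.99 V
  V3 = 60.9·(cos(-30.0°) + j·sin(-30.0°)) = 52.74 - j30.45 V
  V4 = 19.4·(cos(90.0°) + j·sin(90.0°)) = 0 + j19.4 V
Step 2 — Sum components: V_total = 201.5 + j43.04 V.
Step 3 — Convert to polar: |V_total| = 206.1 V, ∠V_total = 12.1°.

V_total = 206.1∠12.1° V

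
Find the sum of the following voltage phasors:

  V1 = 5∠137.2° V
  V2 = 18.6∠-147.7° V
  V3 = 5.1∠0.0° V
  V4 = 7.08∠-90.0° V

Step 1 — Convert each phasor to rectangular form:
  V1 = 5·(cos(137.2°) + j·sin(137.2°)) = -3.669 + j3.397 V
  V2 = 18.6·(cos(-147.7°) + j·sin(-147.7°)) = -15.72 - j9.939 V
  V3 = 5.1·(cos(0.0°) + j·sin(0.0°)) = 5.1 V
  V4 = 7.08·(cos(-90.0°) + j·sin(-90.0°)) = 0 - j7.08 V
Step 2 — Sum components: V_total = -14.29 - j13.62 V.
Step 3 — Convert to polar: |V_total| = 19.74 V, ∠V_total = -136.4°.

V_total = 19.74∠-136.4° V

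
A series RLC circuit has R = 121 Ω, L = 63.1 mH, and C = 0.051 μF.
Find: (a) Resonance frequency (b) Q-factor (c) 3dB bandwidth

Step 1 — Resonance: ω₀ = 1/√(LC) = 1/√(0.0631·5.1e-08) = 1.763e+04 rad/s.
Step 2 — f₀ = ω₀/(2π) = 2806 Hz.
Step 3 — Series Q: Q = ω₀L/R = 1.763e+04·0.0631/121 = 9.193.
Step 4 — Bandwidth: Δω = ω₀/Q = 1918 rad/s; BW = Δω/(2π) = 305.2 Hz.

(a) f₀ = 2806 Hz  (b) Q = 9.193  (c) BW = 305.2 Hz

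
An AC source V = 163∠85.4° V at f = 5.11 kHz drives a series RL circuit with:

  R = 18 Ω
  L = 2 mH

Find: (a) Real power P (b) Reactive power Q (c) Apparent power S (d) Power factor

Step 1 — Angular frequency: ω = 2π·f = 2π·5110 = 3.211e+04 rad/s.
Step 2 — Component impedances:
  R: Z = R = 18 Ω
  L: Z = jωL = j·3.211e+04·0.002 = 0 + j64.21 Ω
Step 3 — Series combination: Z_total = R + L = 18 + j64.21 Ω = 66.69∠74.3° Ω.
Step 4 — Source phasor: V = 163∠85.4° V = 13.07 + j162.5 V.
Step 5 — Current: I = V / Z = 2.399 + j0.4688 A = 2.444∠11.1° A.
Step 6 — Complex power: S = V·I* = 107.5 + j383.6 VA.
Step 7 — Real power: P = Re(S) = 107.5 W.
Step 8 — Reactive power: Q = Im(S) = 383.6 VAR.
Step 9 — Apparent power: |S| = 398.4 VA.
Step 10 — Power factor: PF = P/|S| = 0.2699 (lagging).

(a) P = 107.5 W  (b) Q = 383.6 VAR  (c) S = 398.4 VA  (d) PF = 0.2699 (lagging)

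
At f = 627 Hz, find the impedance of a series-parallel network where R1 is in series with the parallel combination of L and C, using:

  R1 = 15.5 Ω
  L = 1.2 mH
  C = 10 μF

Step 1 — Angular frequency: ω = 2π·f = 2π·627 = 3940 rad/s.
Step 2 — Component impedances:
  R1: Z = R = 15.5 Ω
  L: Z = jωL = j·3940·0.0012 = 0 + j4.727 Ω
  C: Z = 1/(jωC) = -j/(ω·C) = 0 - j25.38 Ω
Step 3 — Parallel branch: L || C = 1/(1/L + 1/C) = 0 + j5.809 Ω.
Step 4 — Series with R1: Z_total = R1 + (L || C) = 15.5 + j5.809 Ω = 16.55∠20.5° Ω.

Z = 15.5 + j5.809 Ω = 16.55∠20.5° Ω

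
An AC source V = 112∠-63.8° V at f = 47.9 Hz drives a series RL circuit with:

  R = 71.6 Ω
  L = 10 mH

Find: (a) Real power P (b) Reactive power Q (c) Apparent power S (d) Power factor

Step 1 — Angular frequency: ω = 2π·f = 2π·47.9 = 301 rad/s.
Step 2 — Component impedances:
  R: Z = R = 71.6 Ω
  L: Z = jωL = j·301·0.01 = 0 + j3.01 Ω
Step 3 — Series combination: Z_total = R + L = 71.6 + j3.01 Ω = 71.66∠2.4° Ω.
Step 4 — Source phasor: V = 112∠-63.8° V = 49.45 - j100.5 V.
Step 5 — Current: I = V / Z = 0.6305 - j1.43 A = 1.563∠-66.2° A.
Step 6 — Complex power: S = V·I* = 174.9 + j7.351 VA.
Step 7 — Real power: P = Re(S) = 174.9 W.
Step 8 — Reactive power: Q = Im(S) = 7.351 VAR.
Step 9 — Apparent power: |S| = 175 VA.
Step 10 — Power factor: PF = P/|S| = 0.9991 (lagging).

(a) P = 174.9 W  (b) Q = 7.351 VAR  (c) S = 175 VA  (d) PF = 0.9991 (lagging)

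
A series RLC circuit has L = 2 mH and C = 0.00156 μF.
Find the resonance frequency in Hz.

Step 1 — Resonance condition Im(Z)=0 gives ω₀ = 1/√(LC).
Step 2 — ω₀ = 1/√(0.002·1.56e-09) = 5.661e+05 rad/s.
Step 3 — f₀ = ω₀/(2π) = 9.01e+04 Hz.

f₀ = 9.01e+04 Hz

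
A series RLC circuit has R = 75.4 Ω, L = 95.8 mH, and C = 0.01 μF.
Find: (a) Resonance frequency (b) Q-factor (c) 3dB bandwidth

Step 1 — Resonance condition Im(Z)=0 gives ω₀ = 1/√(LC).
Step 2 — ω₀ = 1/√(0.0958·1e-08) = 3.231e+04 rad/s.
Step 3 — f₀ = ω₀/(2π) = 5142 Hz.
Step 4 — Series Q: Q = ω₀L/R = 3.231e+04·0.0958/75.4 = 41.05.
Step 5 — 3dB bandwidth: Δω = ω₀/Q = 787.1 rad/s; BW = Δω/(2π) = 125.3 Hz.

(a) f₀ = 5142 Hz  (b) Q = 41.05  (c) BW = 125.3 Hz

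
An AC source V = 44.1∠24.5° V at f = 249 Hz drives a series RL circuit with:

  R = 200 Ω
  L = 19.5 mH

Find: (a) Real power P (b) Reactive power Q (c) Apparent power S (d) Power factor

Step 1 — Angular frequency: ω = 2π·f = 2π·249 = 1565 rad/s.
Step 2 — Component impedances:
  R: Z = R = 200 Ω
  L: Z = jωL = j·1565·0.0195 = 0 + j30.51 Ω
Step 3 — Series combination: Z_total = R + L = 200 + j30.51 Ω = 202.3∠8.7° Ω.
Step 4 — Source phasor: V = 44.1∠24.5° V = 40.13 + j18.29 V.
Step 5 — Current: I = V / Z = 0.2097 + j0.05945 A = 0.218∠15.8° A.
Step 6 — Complex power: S = V·I* = 9.503 + j1.45 VA.
Step 7 — Real power: P = Re(S) = 9.503 W.
Step 8 — Reactive power: Q = Im(S) = 1.45 VAR.
Step 9 — Apparent power: |S| = 9.613 VA.
Step 10 — Power factor: PF = P/|S| = 0.9886 (lagging).

(a) P = 9.503 W  (b) Q = 1.45 VAR  (c) S = 9.613 VA  (d) PF = 0.9886 (lagging)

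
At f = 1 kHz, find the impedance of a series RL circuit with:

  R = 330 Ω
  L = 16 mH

Step 1 — Angular frequency: ω = 2π·f = 2π·1000 = 6283 rad/s.
Step 2 — Component impedances:
  R: Z = R = 330 Ω
  L: Z = jωL = j·6283·0.016 = 0 + j100.5 Ω
Step 3 — Series combination: Z_total = R + L = 330 + j100.5 Ω = 345∠16.9° Ω.

Z = 330 + j100.5 Ω = 345∠16.9° Ω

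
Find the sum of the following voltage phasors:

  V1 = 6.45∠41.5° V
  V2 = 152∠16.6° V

Step 1 — Convert each phasor to rectangular form:
  V1 = 6.45·(cos(41.5°) + j·sin(41.5°)) = 4.831 + j4.274 V
  V2 = 152·(cos(16.6°) + j·sin(16.6°)) = 145.7 + j43.42 V
Step 2 — Sum components: V_total = 150.5 + j47.7 V.
Step 3 — Convert to polar: |V_total| = 157.9 V, ∠V_total = 17.6°.

V_total = 157.9∠17.6° V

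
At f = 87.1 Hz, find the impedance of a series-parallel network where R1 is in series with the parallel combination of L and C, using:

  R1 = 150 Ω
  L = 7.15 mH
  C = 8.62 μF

Step 1 — Angular frequency: ω = 2π·f = 2π·87.1 = 547.3 rad/s.
Step 2 — Component impedances:
  R1: Z = R = 150 Ω
  L: Z = jωL = j·547.3·0.00715 = 0 + j3.913 Ω
  C: Z = 1/(jωC) = -j/(ω·C) = 0 - j212 Ω
Step 3 — Parallel branch: L || C = 1/(1/L + 1/C) = 0 + j3.987 Ω.
Step 4 — Series with R1: Z_total = R1 + (L || C) = 150 + j3.987 Ω = 150.1∠1.5° Ω.

Z = 150 + j3.987 Ω = 150.1∠1.5° Ω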